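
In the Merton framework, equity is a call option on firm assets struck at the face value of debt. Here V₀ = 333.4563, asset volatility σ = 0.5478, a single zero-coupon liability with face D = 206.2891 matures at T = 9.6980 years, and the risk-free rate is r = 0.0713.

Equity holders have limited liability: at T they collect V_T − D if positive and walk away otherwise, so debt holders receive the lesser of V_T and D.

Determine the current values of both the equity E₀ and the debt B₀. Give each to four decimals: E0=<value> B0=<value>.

d₁ = [ln(V₀/D) + (r + σ²/2)T] / (σ√T)
   = [ln(333.4563/206.2891) + (0.0713 + 0.5·0.5478²)·9.6980] / (0.5478·√9.6980)
   = [0.480233 + 2.146579] / 1.705938 = 1.539806
d₂ = d₁ − σ√T = 1.539806 − 1.705938 = -0.166132
N(d₁) = 0.938196,  N(d₂) = 0.434027,  e^(−rT) = 0.500841
E₀ = V₀·N(d₁) − D·e^(−rT)·N(d₂)
   = 333.4563·0.938196 − 206.2891·0.500841·0.434027 = 268.004671
B₀ = V₀ − E₀ = 333.4563 − 268.004671 = 65.451629

E0=268.0047 B0=65.4516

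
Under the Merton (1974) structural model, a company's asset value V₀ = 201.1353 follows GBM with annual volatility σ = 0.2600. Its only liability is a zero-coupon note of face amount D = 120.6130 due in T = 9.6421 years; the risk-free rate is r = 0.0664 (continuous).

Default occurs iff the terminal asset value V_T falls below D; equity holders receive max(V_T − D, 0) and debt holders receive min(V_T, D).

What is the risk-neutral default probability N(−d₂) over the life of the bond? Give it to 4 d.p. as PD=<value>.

d₁ = [ln(V₀/D) + (r + σ²/2)T] / (σ√T)
   = [ln(201.1353/120.6130) + (0.0664 + 0.5·0.2600²)·9.6421] / (0.2600·√9.6421)
   = [0.511391 + 0.966138] / 0.807345 = 1.830109
d₂ = d₁ − σ√T = 1.830109 − 0.807345 = 1.022764
risk-neutral PD = N(−d₂) = N(-1.022764) = 0.153210

PD=0.1532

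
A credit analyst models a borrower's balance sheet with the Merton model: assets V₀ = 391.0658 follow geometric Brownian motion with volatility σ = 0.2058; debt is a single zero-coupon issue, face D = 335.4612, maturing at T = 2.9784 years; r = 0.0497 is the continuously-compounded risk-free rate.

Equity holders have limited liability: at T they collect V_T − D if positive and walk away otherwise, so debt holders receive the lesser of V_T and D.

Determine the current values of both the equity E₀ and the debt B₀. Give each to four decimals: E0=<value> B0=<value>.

E0=114.8080 B0=276.2578

d₁ = [ln(V₀/D) + (r + σ²/2)T] / (σ√T)
   = [ln(391.0658/335.4612) + (0.0497 + 0.5·0.2058²)·2.9784] / (0.2058·√2.9784)
   = [0.153370 + 0.211100] / 0.355170 = 1.026181
d₂ = d₁ − σ√T = 1.026181 − 0.355170 = 0.671010
N(d₁) = 0.847597,  N(d₂) = 0.748893,  e^(−rT) = 0.862408
E₀ = V₀·N(d₁) − D·e^(−rT)·N(d₂)
   = 391.0658·0.847597 − 335.4612·0.862408·0.748893 = 114.807995
B₀ = V₀ − E₀ = 391.0658 − 114.807995 = 276.257805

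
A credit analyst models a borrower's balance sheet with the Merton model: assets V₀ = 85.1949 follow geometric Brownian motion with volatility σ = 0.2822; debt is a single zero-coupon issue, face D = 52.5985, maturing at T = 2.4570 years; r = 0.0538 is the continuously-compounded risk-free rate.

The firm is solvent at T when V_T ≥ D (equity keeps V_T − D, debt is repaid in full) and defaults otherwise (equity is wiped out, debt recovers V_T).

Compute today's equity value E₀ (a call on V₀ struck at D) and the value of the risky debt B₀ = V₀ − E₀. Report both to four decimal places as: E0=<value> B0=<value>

E0=40.1325 B0=45.0624

d₁ = [ln(V₀/D) + (r + σ²/2)T] / (σ√T)
   = [ln(85.1949/52.5985) + (0.0538 + 0.5·0.2822²)·2.4570] / (0.2822·√2.4570)
   = [0.482254 + 0.230020] / 0.442343 = 1.610229
d₂ = d₁ − σ√T = 1.610229 − 0.442343 = 1.167886
N(d₁) = 0.946326,  N(d₂) = 0.878574,  e^(−rT) = 0.876177
E₀ = V₀·N(d₁) − D·e^(−rT)·N(d₂)
   = 85.1949·0.946326 − 52.5985·0.876177·0.878574 = 40.132547
B₀ = V₀ − E₀ = 85.1949 − 40.132547 = 45.062353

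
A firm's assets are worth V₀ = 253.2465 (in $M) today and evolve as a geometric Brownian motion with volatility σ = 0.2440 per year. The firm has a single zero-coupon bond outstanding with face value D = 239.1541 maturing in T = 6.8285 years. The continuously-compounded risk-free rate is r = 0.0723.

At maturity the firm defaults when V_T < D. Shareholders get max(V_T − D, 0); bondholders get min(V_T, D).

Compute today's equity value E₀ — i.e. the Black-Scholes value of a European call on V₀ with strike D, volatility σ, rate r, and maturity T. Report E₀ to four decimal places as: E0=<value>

E0=120.0217

d₁ = [ln(V₀/D) + (r + σ²/2)T] / (σ√T)
   = [ln(253.2465/239.1541) + (0.0723 + 0.5·0.2440²)·6.8285] / (0.2440·√6.8285)
   = [0.057255 + 0.696971] / 0.637606 = 1.182904
d₂ = d₁ − σ√T = 1.182904 − 0.637606 = 0.545297
N(d₁) = 0.881576,  N(d₂) = 0.707226,  e^(−rT) = 0.610364
E₀ = V₀·N(d₁) − D·e^(−rT)·N(d₂)
   = 253.2465·0.881576 − 239.1541·0.610364·0.707226 = 120.021743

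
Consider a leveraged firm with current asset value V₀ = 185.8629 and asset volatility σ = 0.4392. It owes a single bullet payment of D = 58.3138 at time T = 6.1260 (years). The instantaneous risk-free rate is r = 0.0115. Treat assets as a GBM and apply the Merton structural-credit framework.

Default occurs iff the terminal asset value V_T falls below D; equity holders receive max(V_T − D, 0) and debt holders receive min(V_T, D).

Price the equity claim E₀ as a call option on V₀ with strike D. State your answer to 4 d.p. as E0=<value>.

E0=137.9103

d₁ = [ln(V₀/D) + (r + σ²/2)T] / (σ√T)
   = [ln(185.8629/58.3138) + (0.0115 + 0.5·0.4392²)·6.1260] / (0.4392·√6.1260)
   = [1.159171 + 0.661291] / 1.087053 = 1.674676
d₂ = d₁ − σ√T = 1.674676 − 1.087053 = 0.587623
N(d₁) = 0.953001,  N(d₂) = 0.721607,  e^(−rT) = 0.931975
E₀ = V₀·N(d₁) − D·e^(−rT)·N(d₂)
   = 185.8629·0.953001 − 58.3138·0.931975·0.721607 = 137.910345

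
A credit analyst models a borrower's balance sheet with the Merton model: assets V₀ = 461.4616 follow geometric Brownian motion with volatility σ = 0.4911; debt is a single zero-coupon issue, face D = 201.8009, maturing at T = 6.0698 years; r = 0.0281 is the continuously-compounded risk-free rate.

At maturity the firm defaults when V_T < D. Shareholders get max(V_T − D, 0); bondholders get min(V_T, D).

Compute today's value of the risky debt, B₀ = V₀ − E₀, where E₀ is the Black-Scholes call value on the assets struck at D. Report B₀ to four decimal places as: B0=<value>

B0=135.1347

d₁ = [ln(V₀/D) + (r + σ²/2)T] / (σ√T)
   = [ln(461.4616/201.8009) + (0.0281 + 0.5·0.4911²)·6.0698] / (0.4911·√6.0698)
   = [0.827117 + 0.902516] / 1.209921 = 1.429542
d₂ = d₁ − σ√T = 1.429542 − 1.209921 = 0.219621
N(d₁) = 0.923576,  N(d₂) = 0.586917,  e^(−rT) = 0.843191
E₀ = V₀·N(d₁) − D·e^(−rT)·N(d₂)
   = 461.4616·0.923576 − 201.8009·0.843191·0.586917 = 326.326888
B₀ = V₀ − E₀ = 461.4616 − 326.326888 = 135.134712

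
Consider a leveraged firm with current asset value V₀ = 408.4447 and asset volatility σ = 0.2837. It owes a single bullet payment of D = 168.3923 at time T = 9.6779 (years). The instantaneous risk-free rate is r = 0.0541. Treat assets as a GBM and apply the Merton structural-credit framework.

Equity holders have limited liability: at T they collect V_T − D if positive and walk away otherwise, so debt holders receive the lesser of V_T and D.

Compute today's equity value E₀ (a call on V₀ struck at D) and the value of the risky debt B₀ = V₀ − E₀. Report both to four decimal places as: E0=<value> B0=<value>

d₁ = [ln(V₀/D) + (r + σ²/2)T] / (σ√T)
   = [ln(408.4447/168.3923) + (0.0541 + 0.5·0.2837²)·9.6779] / (0.2837·√9.6779)
   = [0.886060 + 0.913041] / 0.882572 = 2.038476
d₂ = d₁ − σ√T = 2.038476 − 0.882572 = 1.155904
N(d₁) = 0.979249,  N(d₂) = 0.876140,  e^(−rT) = 0.592399
E₀ = V₀·N(d₁) − D·e^(−rT)·N(d₂)
   = 408.4447·0.979249 − 168.3923·0.592399·0.876140 = 312.569237
B₀ = V₀ − E₀ = 408.4447 − 312.569237 = 95.875463

E0=312.5692 B0=95.8755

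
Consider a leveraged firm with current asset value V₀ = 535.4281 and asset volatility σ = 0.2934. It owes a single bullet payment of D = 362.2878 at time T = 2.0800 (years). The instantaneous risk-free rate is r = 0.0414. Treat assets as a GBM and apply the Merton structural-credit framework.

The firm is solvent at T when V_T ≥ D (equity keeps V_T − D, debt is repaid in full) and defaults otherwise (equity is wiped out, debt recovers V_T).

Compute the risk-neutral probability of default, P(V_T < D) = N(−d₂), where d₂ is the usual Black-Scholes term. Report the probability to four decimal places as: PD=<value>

PD=0.1801

d₁ = [ln(V₀/D) + (r + σ²/2)T] / (σ√T)
   = [ln(535.4281/362.2878) + (0.0414 + 0.5·0.2934²)·2.0800] / (0.2934·√2.0800)
   = [0.390628 + 0.175639] / 0.423147 = 1.338225
d₂ = d₁ − σ√T = 1.338225 − 0.423147 = 0.915078
risk-neutral PD = N(−d₂) = N(-0.915078) = 0.180075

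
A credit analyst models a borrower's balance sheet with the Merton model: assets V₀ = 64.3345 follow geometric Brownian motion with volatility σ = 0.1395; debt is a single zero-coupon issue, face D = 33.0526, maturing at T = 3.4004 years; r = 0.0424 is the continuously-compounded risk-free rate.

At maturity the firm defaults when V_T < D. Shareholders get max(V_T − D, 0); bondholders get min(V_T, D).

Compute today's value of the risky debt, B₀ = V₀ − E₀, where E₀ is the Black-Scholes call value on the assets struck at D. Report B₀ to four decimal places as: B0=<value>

d₁ = [ln(V₀/D) + (r + σ²/2)T] / (σ√T)
   = [ln(64.3345/33.0526) + (0.0424 + 0.5·0.1395²)·3.4004] / (0.1395·√3.4004)
   = [0.665996 + 0.177263] / 0.257240 = 3.278097
d₂ = d₁ − σ√T = 3.278097 − 0.257240 = 3.020857
N(d₁) = 0.999477,  N(d₂) = 0.998740,  e^(−rT) = 0.865735
E₀ = V₀·N(d₁) − D·e^(−rT)·N(d₂)
   = 64.3345·0.999477 − 33.0526·0.865735·0.998740 = 35.722168
B₀ = V₀ − E₀ = 64.3345 − 35.722168 = 28.612332

B0=28.6123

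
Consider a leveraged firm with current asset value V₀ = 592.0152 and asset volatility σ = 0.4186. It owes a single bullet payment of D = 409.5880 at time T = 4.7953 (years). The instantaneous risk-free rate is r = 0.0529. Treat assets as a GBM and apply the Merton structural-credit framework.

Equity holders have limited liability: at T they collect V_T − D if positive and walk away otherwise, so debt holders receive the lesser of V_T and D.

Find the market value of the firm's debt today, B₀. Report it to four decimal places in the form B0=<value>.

d₁ = [ln(V₀/D) + (r + σ²/2)T] / (σ√T)
   = [ln(592.0152/409.5880) + (0.0529 + 0.5·0.4186²)·4.7953] / (0.4186·√4.7953)
   = [0.368381 + 0.673802] / 0.916658 = 1.136938
d₂ = d₁ − σ√T = 1.136938 − 0.916658 = 0.220280
N(d₁) = 0.872218,  N(d₂) = 0.587173,  e^(−rT) = 0.775947
E₀ = V₀·N(d₁) − D·e^(−rT)·N(d₂)
   = 592.0152·0.872218 − 409.5880·0.775947·0.587173 = 329.751621
B₀ = V₀ − E₀ = 592.0152 − 329.751621 = 262.263579

B0=262.2636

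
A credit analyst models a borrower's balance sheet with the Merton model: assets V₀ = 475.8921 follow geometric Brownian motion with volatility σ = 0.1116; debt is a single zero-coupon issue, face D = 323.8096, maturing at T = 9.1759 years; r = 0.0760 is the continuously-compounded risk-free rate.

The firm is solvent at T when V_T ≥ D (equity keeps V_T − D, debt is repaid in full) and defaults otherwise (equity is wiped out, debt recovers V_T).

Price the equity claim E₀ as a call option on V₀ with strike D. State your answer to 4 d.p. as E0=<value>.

E0=314.6863

d₁ = [ln(V₀/D) + (r + σ²/2)T] / (σ√T)
   = [ln(475.8921/323.8096) + (0.0760 + 0.5·0.1116²)·9.1759] / (0.1116·√9.1759)
   = [0.385035 + 0.754509] / 0.338056 = 3.370877
d₂ = d₁ − σ√T = 3.370877 − 0.338056 = 3.032821
N(d₁) = 0.999625,  N(d₂) = 0.998789,  e^(−rT) = 0.497894
E₀ = V₀·N(d₁) − D·e^(−rT)·N(d₂)
   = 475.8921·0.999625 − 323.8096·0.497894·0.998789 = 314.686309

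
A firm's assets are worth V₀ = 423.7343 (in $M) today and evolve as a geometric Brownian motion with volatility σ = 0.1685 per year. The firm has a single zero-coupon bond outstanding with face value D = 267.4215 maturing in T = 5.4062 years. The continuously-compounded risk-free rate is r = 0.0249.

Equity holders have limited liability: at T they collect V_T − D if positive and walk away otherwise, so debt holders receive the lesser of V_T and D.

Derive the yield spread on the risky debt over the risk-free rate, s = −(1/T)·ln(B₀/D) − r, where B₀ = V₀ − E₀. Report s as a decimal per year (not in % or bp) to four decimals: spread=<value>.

d₁ = [ln(V₀/D) + (r + σ²/2)T] / (σ√T)
   = [ln(423.7343/267.4215) + (0.0249 + 0.5·0.1685²)·5.4062] / (0.1685·√5.4062)
   = [0.460281 + 0.211361] / 0.391783 = 1.714320
d₂ = d₁ − σ√T = 1.714320 − 0.391783 = 1.322537
N(d₁) = 0.956765,  N(d₂) = 0.907005,  e^(−rT) = 0.874053
E₀ = V₀·N(d₁) − D·e^(−rT)·N(d₂)
   = 423.7343·0.956765 − 267.4215·0.874053·0.907005 = 193.410260
B₀ = V₀ − E₀ = 423.7343 − 193.410260 = 230.324040
spread = −(1/T)·ln(B₀/D) − r = −(1/5.4062)·ln(230.324040/267.4215) − 0.0249 = 0.00272363

spread=0.0027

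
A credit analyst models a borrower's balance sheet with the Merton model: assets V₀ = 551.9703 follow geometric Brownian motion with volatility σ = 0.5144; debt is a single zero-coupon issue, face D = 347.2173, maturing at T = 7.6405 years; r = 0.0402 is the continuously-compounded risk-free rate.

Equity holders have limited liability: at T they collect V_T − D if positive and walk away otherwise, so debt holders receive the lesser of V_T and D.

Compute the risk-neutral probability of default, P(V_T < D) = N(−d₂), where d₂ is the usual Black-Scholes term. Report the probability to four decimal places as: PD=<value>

d₁ = [ln(V₀/D) + (r + σ²/2)T] / (σ√T)
   = [ln(551.9703/347.2173) + (0.0402 + 0.5·0.5144²)·7.6405] / (0.5144·√7.6405)
   = [0.463543 + 1.318014] / 1.421876 = 1.252962
d₂ = d₁ − σ√T = 1.252962 − 1.421876 = -0.168914
risk-neutral PD = N(−d₂) = N(0.168914) = 0.567068

PD=0.5671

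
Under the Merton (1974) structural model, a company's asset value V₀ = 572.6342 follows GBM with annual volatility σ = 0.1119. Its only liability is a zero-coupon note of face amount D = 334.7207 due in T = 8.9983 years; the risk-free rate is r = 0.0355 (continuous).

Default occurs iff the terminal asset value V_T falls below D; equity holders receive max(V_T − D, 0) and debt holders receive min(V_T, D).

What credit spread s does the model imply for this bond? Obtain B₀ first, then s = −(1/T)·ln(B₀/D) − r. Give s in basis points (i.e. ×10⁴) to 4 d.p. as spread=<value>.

spread=0.9665

d₁ = [ln(V₀/D) + (r + σ²/2)T] / (σ√T)
   = [ln(572.6342/334.7207) + (0.0355 + 0.5·0.1119²)·8.9983] / (0.1119·√8.9983)
   = [0.536951 + 0.375776] / 0.335668 = 2.719134
d₂ = d₁ − σ√T = 2.719134 − 0.335668 = 2.383465
N(d₁) = 0.996727,  N(d₂) = 0.991425,  e^(−rT) = 0.726556
E₀ = V₀·N(d₁) − D·e^(−rT)·N(d₂)
   = 572.6342·0.996727 − 334.7207·0.726556·0.991425 = 329.652259
B₀ = V₀ − E₀ = 572.6342 − 329.652259 = 242.981941
spread = −(1/T)·ln(B₀/D) − r = −(1/8.9983)·ln(242.981941/334.7207) − 0.0355 = 0.00009665
in basis points: 0.00009665 × 10⁴ = 0.9665 bp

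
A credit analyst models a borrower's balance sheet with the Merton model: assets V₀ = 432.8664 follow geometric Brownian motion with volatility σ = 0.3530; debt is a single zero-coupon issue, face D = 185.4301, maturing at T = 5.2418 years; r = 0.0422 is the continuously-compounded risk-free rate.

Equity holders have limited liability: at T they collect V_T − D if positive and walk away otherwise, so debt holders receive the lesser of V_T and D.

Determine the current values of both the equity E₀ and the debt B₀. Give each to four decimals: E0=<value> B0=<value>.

d₁ = [ln(V₀/D) + (r + σ²/2)T] / (σ√T)
   = [ln(432.8664/185.4301) + (0.0422 + 0.5·0.3530²)·5.2418] / (0.3530·√5.2418)
   = [0.847751 + 0.547792] / 0.808193 = 1.726745
d₂ = d₁ − σ√T = 1.726745 − 0.808193 = 0.918552
N(d₁) = 0.957893,  N(d₂) = 0.820835,  e^(−rT) = 0.801553
E₀ = V₀·N(d₁) − D·e^(−rT)·N(d₂)
   = 432.8664·0.957893 − 185.4301·0.801553·0.820835 = 292.637376
B₀ = V₀ − E₀ = 432.8664 − 292.637376 = 140.229024

E0=292.6374 B0=140.2290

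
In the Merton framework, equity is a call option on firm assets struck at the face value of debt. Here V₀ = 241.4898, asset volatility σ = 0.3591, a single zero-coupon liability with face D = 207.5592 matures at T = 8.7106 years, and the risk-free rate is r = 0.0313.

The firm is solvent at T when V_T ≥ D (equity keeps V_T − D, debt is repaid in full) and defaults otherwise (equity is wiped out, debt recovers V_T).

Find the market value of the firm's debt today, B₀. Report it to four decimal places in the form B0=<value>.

d₁ = [ln(V₀/D) + (r + σ²/2)T] / (σ√T)
   = [ln(241.4898/207.5592) + (0.0313 + 0.5·0.3591²)·8.7106] / (0.3591·√8.7106)
   = [0.151411 + 0.834270] / 1.059838 = 0.930030
d₂ = d₁ − σ√T = 0.930030 − 1.059838 = -0.129808
N(d₁) = 0.823822,  N(d₂) = 0.448359,  e^(−rT) = 0.761365
E₀ = V₀·N(d₁) − D·e^(−rT)·N(d₂)
   = 241.4898·0.823822 − 207.5592·0.761365·0.448359 = 128.091171
B₀ = V₀ − E₀ = 241.4898 − 128.091171 = 113.398629

B0=113.3986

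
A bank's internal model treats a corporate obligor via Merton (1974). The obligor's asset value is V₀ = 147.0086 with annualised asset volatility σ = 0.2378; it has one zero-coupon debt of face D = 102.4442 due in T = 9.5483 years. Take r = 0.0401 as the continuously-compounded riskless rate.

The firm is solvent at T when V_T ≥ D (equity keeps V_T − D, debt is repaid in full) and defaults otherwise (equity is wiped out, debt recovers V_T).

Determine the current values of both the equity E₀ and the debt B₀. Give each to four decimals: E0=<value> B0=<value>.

d₁ = [ln(V₀/D) + (r + σ²/2)T] / (σ√T)
   = [ln(147.0086/102.4442) + (0.0401 + 0.5·0.2378²)·9.5483] / (0.2378·√9.5483)
   = [0.361173 + 0.652859] / 0.734810 = 1.379993
d₂ = d₁ − σ√T = 1.379993 − 0.734810 = 0.645183
N(d₁) = 0.916206,  N(d₂) = 0.740596,  e^(−rT) = 0.681890
E₀ = V₀·N(d₁) − D·e^(−rT)·N(d₂)
   = 147.0086·0.916206 − 102.4442·0.681890·0.740596 = 82.955278
B₀ = V₀ − E₀ = 147.0086 − 82.955278 = 64.053322

E0=82.9553 B0=64.0533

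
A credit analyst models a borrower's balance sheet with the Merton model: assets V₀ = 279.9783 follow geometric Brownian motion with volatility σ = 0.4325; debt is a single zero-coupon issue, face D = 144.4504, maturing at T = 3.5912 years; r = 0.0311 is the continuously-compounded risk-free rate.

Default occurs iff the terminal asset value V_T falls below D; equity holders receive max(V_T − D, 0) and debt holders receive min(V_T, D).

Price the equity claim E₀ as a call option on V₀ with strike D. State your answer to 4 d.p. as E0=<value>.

E0=164.4996

d₁ = [ln(V₀/D) + (r + σ²/2)T] / (σ√T)
   = [ln(279.9783/144.4504) + (0.0311 + 0.5·0.4325²)·3.5912] / (0.4325·√3.5912)
   = [0.661776 + 0.447565] / 0.819607 = 1.353502
d₂ = d₁ − σ√T = 1.353502 − 0.819607 = 0.533895
N(d₁) = 0.912052,  N(d₂) = 0.703293,  e^(−rT) = 0.894325
E₀ = V₀·N(d₁) − D·e^(−rT)·N(d₂)
   = 279.9783·0.912052 − 144.4504·0.894325·0.703293 = 164.499592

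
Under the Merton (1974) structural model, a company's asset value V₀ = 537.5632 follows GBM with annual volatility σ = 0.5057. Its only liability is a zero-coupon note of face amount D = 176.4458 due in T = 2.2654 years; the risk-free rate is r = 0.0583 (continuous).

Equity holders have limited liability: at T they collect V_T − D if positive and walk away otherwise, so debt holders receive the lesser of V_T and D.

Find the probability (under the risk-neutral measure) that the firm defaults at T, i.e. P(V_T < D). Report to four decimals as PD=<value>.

d₁ = [ln(V₀/D) + (r + σ²/2)T] / (σ√T)
   = [ln(537.5632/176.4458) + (0.0583 + 0.5·0.5057²)·2.2654] / (0.5057·√2.2654)
   = [1.114033 + 0.421741] / 0.761141 = 2.017724
d₂ = d₁ − σ√T = 2.017724 − 0.761141 = 1.256583
risk-neutral PD = N(−d₂) = N(-1.256583) = 0.104452

PD=0.1045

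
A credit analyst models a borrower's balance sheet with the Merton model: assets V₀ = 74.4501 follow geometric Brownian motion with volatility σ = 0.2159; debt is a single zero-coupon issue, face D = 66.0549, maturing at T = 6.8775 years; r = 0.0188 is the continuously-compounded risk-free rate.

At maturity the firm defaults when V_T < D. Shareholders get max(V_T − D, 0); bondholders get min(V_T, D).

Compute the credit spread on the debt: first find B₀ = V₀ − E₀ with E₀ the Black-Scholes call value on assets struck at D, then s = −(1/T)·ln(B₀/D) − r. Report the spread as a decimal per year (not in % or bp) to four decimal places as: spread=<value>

spread=0.0213

d₁ = [ln(V₀/D) + (r + σ²/2)T] / (σ√T)
   = [ln(74.4501/66.0549) + (0.0188 + 0.5·0.2159²)·6.8775] / (0.2159·√6.8775)
   = [0.119643 + 0.289587] / 0.566197 = 0.722768
d₂ = d₁ − σ√T = 0.722768 − 0.566197 = 0.156571
N(d₁) = 0.765089,  N(d₂) = 0.562209,  e^(−rT) = 0.878713
E₀ = V₀·N(d₁) − D·e^(−rT)·N(d₂)
   = 74.4501·0.765089 − 66.0549·0.878713·0.562209 = 24.328512
B₀ = V₀ − E₀ = 74.4501 − 24.328512 = 50.121588
spread = −(1/T)·ln(B₀/D) − r = −(1/6.8775)·ln(50.121588/66.0549) − 0.0188 = 0.02133586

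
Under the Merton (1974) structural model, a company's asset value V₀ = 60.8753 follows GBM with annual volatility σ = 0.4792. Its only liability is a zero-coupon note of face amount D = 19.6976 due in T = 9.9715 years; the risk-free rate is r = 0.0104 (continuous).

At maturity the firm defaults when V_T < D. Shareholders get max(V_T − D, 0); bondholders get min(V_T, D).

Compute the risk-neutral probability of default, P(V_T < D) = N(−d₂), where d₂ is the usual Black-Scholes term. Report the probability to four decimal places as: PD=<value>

d₁ = [ln(V₀/D) + (r + σ²/2)T] / (σ√T)
   = [ln(60.8753/19.6976) + (0.0104 + 0.5·0.4792²)·9.9715] / (0.4792·√9.9715)
   = [1.128331 + 1.248595] / 1.513203 = 1.570791
d₂ = d₁ − σ√T = 1.570791 − 1.513203 = 0.057589
risk-neutral PD = N(−d₂) = N(-0.057589) = 0.477038

PD=0.4770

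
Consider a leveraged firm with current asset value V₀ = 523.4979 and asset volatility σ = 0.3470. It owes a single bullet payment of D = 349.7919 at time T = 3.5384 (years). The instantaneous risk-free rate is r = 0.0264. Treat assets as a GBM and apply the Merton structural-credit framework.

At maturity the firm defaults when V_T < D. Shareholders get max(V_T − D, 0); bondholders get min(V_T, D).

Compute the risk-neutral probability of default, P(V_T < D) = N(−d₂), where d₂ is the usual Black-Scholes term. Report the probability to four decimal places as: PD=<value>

PD=0.3320

d₁ = [ln(V₀/D) + (r + σ²/2)T] / (σ√T)
   = [ln(523.4979/349.7919) + (0.0264 + 0.5·0.3470²)·3.5384] / (0.3470·√3.5384)
   = [0.403195 + 0.306441] / 0.652729 = 1.087183
d₂ = d₁ − σ√T = 1.087183 − 0.652729 = 0.434454
risk-neutral PD = N(−d₂) = N(-0.434454) = 0.331979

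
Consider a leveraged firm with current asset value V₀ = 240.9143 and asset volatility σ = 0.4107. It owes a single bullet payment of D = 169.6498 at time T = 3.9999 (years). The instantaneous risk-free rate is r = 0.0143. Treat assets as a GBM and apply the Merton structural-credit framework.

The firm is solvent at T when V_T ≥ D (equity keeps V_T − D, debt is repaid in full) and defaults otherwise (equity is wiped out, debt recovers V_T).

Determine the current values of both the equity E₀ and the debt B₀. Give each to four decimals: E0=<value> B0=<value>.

E0=111.4444 B0=129.4699

d₁ = [ln(V₀/D) + (r + σ²/2)T] / (σ√T)
   = [ln(240.9143/169.6498) + (0.0143 + 0.5·0.4107²)·3.9999] / (0.4107·√3.9999)
   = [0.350705 + 0.394539] / 0.821390 = 0.907297
d₂ = d₁ − σ√T = 0.907297 − 0.821390 = 0.085907
N(d₁) = 0.817875,  N(d₂) = 0.534230,  e^(−rT) = 0.944407
E₀ = V₀·N(d₁) − D·e^(−rT)·N(d₂)
   = 240.9143·0.817875 − 169.6498·0.944407·0.534230 = 111.444359
B₀ = V₀ − E₀ = 240.9143 − 111.444359 = 129.469941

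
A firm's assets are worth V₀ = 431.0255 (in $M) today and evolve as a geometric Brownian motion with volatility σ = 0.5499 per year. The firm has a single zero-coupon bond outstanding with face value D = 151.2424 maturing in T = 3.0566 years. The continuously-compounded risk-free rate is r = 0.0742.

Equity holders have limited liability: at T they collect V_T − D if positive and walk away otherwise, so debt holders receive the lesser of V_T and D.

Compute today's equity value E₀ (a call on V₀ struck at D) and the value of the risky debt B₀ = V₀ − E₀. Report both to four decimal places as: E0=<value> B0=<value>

d₁ = [ln(V₀/D) + (r + σ²/2)T] / (σ√T)
   = [ln(431.0255/151.2424) + (0.0742 + 0.5·0.5499²)·3.0566] / (0.5499·√3.0566)
   = [1.047283 + 0.688942] / 0.961398 = 1.805939
d₂ = d₁ − σ√T = 1.805939 − 0.961398 = 0.844542
N(d₁) = 0.964536,  N(d₂) = 0.800817,  e^(−rT) = 0.797080
E₀ = V₀·N(d₁) − D·e^(−rT)·N(d₂)
   = 431.0255·0.964536 − 151.2424·0.797080·0.800817 = 319.199322
B₀ = V₀ − E₀ = 431.0255 − 319.199322 = 111.826178

E0=319.1993 B0=111.8262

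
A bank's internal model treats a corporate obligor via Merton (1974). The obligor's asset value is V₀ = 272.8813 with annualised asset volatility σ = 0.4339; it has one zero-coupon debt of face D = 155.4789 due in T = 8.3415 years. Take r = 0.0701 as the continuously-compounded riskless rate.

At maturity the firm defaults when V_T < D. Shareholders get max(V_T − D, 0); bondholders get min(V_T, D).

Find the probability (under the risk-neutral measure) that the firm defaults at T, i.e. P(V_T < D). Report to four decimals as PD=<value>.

PD=0.3863

d₁ = [ln(V₀/D) + (r + σ²/2)T] / (σ√T)
   = [ln(272.8813/155.4789) + (0.0701 + 0.5·0.4339²)·8.3415] / (0.4339·√8.3415)
   = [0.562527 + 1.369963] / 1.253175 = 1.542075
d₂ = d₁ − σ√T = 1.542075 − 1.253175 = 0.288900
risk-neutral PD = N(−d₂) = N(-0.288900) = 0.386329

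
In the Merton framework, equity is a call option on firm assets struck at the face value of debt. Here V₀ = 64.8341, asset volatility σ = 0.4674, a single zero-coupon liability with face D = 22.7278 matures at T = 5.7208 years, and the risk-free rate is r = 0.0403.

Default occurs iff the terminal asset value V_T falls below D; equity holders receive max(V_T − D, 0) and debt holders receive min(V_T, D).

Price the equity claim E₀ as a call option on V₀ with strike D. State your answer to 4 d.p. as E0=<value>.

d₁ = [ln(V₀/D) + (r + σ²/2)T] / (σ√T)
   = [ln(64.8341/22.7278) + (0.0403 + 0.5·0.4674²)·5.7208] / (0.4674·√5.7208)
   = [1.048243 + 0.855439] / 1.117936 = 1.702854
d₂ = d₁ − σ√T = 1.702854 − 1.117936 = 0.584917
N(d₁) = 0.955702,  N(d₂) = 0.720698,  e^(−rT) = 0.794098
E₀ = V₀·N(d₁) − D·e^(−rT)·N(d₂)
   = 64.8341·0.955702 − 22.7278·0.794098·0.720698 = 48.954859

E0=48.9549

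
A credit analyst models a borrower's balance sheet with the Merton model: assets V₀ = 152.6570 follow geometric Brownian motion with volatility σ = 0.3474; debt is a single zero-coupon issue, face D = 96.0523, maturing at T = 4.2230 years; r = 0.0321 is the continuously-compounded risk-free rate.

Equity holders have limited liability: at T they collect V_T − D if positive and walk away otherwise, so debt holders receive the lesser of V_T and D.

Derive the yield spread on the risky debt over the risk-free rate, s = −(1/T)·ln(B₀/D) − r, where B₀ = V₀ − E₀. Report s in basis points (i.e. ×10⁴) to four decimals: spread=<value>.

d₁ = [ln(V₀/D) + (r + σ²/2)T] / (σ√T)
   = [ln(152.6570/96.0523) + (0.0321 + 0.5·0.3474²)·4.2230] / (0.3474·√4.2230)
   = [0.463301 + 0.390388] / 0.713905 = 1.195802
d₂ = d₁ − σ√T = 1.195802 − 0.713905 = 0.481897
N(d₁) = 0.884113,  N(d₂) = 0.685061,  e^(−rT) = 0.873228
E₀ = V₀·N(d₁) − D·e^(−rT)·N(d₂)
   = 152.6570·0.884113 − 96.0523·0.873228·0.685061 = 77.506204
B₀ = V₀ − E₀ = 152.6570 − 77.506204 = 75.150796
spread = −(1/T)·ln(B₀/D) − r = −(1/4.2230)·ln(75.150796/96.0523) − 0.0321 = 0.02600943
in basis points: 0.02600943 × 10⁴ = 260.0943 bp

spread=260.0943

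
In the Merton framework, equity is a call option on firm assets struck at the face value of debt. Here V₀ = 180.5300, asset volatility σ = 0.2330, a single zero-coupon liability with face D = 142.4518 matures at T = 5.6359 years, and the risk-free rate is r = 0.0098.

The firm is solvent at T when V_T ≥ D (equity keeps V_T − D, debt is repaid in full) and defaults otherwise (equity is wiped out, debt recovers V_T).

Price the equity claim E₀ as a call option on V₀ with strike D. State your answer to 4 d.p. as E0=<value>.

d₁ = [ln(V₀/D) + (r + σ²/2)T] / (σ√T)
   = [ln(180.5300/142.4518) + (0.0098 + 0.5·0.2330²)·5.6359] / (0.2330·√5.6359)
   = [0.236893 + 0.208216] / 0.553143 = 0.804690
d₂ = d₁ − σ√T = 0.804690 − 0.553143 = 0.251547
N(d₁) = 0.789501,  N(d₂) = 0.599304,  e^(−rT) = 0.946266
E₀ = V₀·N(d₁) − D·e^(−rT)·N(d₂)
   = 180.5300·0.789501 − 142.4518·0.946266·0.599304 = 61.743982

E0=61.7440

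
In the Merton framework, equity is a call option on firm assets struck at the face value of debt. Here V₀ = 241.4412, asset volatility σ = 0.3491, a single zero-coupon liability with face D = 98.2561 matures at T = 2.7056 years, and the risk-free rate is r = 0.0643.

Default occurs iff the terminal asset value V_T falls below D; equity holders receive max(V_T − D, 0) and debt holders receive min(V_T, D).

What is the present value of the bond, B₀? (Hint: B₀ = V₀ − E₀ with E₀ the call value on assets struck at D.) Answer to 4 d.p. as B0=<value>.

B0=81.6253

d₁ = [ln(V₀/D) + (r + σ²/2)T] / (σ√T)
   = [ln(241.4412/98.2561) + (0.0643 + 0.5·0.3491²)·2.7056] / (0.3491·√2.7056)
   = [0.899049 + 0.338837] / 0.574224 = 2.155752
d₂ = d₁ − σ√T = 2.155752 − 0.574224 = 1.581528
N(d₁) = 0.984448,  N(d₂) = 0.943121,  e^(−rT) = 0.840322
E₀ = V₀·N(d₁) − D·e^(−rT)·N(d₂)
   = 241.4412·0.984448 − 98.2561·0.840322·0.943121 = 159.815949
B₀ = V₀ − E₀ = 241.4412 − 159.815949 = 81.625251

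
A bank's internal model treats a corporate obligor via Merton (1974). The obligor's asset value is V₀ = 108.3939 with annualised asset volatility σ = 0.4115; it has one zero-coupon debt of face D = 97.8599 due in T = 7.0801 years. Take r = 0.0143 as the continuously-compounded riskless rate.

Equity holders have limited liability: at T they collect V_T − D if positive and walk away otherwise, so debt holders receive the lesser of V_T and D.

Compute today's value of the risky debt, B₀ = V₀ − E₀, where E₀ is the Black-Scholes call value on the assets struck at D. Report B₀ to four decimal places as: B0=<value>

B0=56.8458

d₁ = [ln(V₀/D) + (r + σ²/2)T] / (σ√T)
   = [ln(108.3939/97.8599) + (0.0143 + 0.5·0.4115²)·7.0801] / (0.4115·√7.0801)
   = [0.102235 + 0.700690] / 1.094938 = 0.733306
d₂ = d₁ − σ√T = 0.733306 − 1.094938 = -0.361632
N(d₁) = 0.768314,  N(d₂) = 0.358814,  e^(−rT) = 0.903711
E₀ = V₀·N(d₁) − D·e^(−rT)·N(d₂)
   = 108.3939·0.768314 − 97.8599·0.903711·0.358814 = 51.548138
B₀ = V₀ − E₀ = 108.3939 − 51.548138 = 56.845762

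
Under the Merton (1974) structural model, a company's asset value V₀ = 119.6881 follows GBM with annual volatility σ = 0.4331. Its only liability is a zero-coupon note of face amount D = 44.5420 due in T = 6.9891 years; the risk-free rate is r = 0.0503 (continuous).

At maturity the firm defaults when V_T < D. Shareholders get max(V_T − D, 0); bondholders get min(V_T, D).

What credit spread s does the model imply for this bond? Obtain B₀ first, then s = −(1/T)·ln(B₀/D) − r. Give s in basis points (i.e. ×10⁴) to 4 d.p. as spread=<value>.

d₁ = [ln(V₀/D) + (r + σ²/2)T] / (σ√T)
   = [ln(119.6881/44.5420) + (0.0503 + 0.5·0.4331²)·6.9891] / (0.4331·√6.9891)
   = [0.988457 + 1.007044] / 1.144982 = 1.742822
d₂ = d₁ − σ√T = 1.742822 − 1.144982 = 0.597840
N(d₁) = 0.959318,  N(d₂) = 0.725027,  e^(−rT) = 0.703595
E₀ = V₀·N(d₁) − D·e^(−rT)·N(d₂)
   = 119.6881·0.959318 − 44.5420·0.703595·0.725027 = 92.096902
B₀ = V₀ − E₀ = 119.6881 − 92.096902 = 27.591198
spread = −(1/T)·ln(B₀/D) − r = −(1/6.9891)·ln(27.591198/44.5420) − 0.0503 = 0.01822610
in basis points: 0.01822610 × 10⁴ = 182.2610 bp

spread=182.2610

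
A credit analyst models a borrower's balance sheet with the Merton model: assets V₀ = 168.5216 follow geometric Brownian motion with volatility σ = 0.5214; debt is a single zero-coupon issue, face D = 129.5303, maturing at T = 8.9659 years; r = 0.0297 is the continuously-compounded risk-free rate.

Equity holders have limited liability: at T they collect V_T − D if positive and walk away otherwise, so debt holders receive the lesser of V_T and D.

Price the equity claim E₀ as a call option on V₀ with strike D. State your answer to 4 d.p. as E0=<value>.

E0=113.6806

d₁ = [ln(V₀/D) + (r + σ²/2)T] / (σ√T)
   = [ln(168.5216/129.5303) + (0.0297 + 0.5·0.5214²)·8.9659] / (0.5214·√8.9659)
   = [0.263149 + 1.485013] / 1.561234 = 1.119731
d₂ = d₁ − σ√T = 1.119731 − 1.561234 = -0.441503
N(d₁) = 0.868586,  N(d₂) = 0.329424,  e^(−rT) = 0.766219
E₀ = V₀·N(d₁) − D·e^(−rT)·N(d₂)
   = 168.5216·0.868586 − 129.5303·0.766219·0.329424 = 113.680556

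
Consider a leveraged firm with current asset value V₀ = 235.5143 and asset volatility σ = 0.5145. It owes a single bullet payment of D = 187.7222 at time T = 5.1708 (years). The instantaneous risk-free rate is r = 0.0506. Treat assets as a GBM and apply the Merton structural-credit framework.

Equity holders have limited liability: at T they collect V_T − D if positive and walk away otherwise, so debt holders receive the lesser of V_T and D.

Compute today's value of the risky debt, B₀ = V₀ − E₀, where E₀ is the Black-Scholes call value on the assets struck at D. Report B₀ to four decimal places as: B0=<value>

d₁ = [ln(V₀/D) + (r + σ²/2)T] / (σ√T)
   = [ln(235.5143/187.7222) + (0.0506 + 0.5·0.5145²)·5.1708] / (0.5145·√5.1708)
   = [0.226808 + 0.946024] / 1.169942 = 1.002471
d₂ = d₁ − σ√T = 1.002471 − 1.169942 = -0.167471
N(d₁) = 0.841942,  N(d₂) = 0.433500,  e^(−rT) = 0.769786
E₀ = V₀·N(d₁) − D·e^(−rT)·N(d₂)
   = 235.5143·0.841942 − 187.7222·0.769786·0.433500 = 135.646055
B₀ = V₀ − E₀ = 235.5143 − 135.646055 = 99.868245

B0=99.8682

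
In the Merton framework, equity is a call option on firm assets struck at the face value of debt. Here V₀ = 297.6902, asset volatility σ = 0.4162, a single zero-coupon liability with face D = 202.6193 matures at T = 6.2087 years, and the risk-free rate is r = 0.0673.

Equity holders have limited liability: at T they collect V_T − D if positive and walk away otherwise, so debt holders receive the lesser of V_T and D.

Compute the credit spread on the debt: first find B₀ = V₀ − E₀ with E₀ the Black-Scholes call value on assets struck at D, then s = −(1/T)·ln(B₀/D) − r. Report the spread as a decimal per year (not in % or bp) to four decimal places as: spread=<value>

d₁ = [ln(V₀/D) + (r + σ²/2)T] / (σ√T)
   = [ln(297.6902/202.6193) + (0.0673 + 0.5·0.4162²)·6.2087] / (0.4162·√6.2087)
   = [0.384724 + 0.955589] / 1.037056 = 1.292421
d₂ = d₁ − σ√T = 1.292421 − 1.037056 = 0.255364
N(d₁) = 0.901894,  N(d₂) = 0.600779,  e^(−rT) = 0.658464
E₀ = V₀·N(d₁) − D·e^(−rT)·N(d₂)
   = 297.6902·0.901894 − 202.6193·0.658464·0.600779 = 188.330634
B₀ = V₀ − E₀ = 297.6902 − 188.330634 = 109.359566
spread = −(1/T)·ln(B₀/D) − r = −(1/6.2087)·ln(109.359566/202.6193) − 0.0673 = 0.03202637

spread=0.0320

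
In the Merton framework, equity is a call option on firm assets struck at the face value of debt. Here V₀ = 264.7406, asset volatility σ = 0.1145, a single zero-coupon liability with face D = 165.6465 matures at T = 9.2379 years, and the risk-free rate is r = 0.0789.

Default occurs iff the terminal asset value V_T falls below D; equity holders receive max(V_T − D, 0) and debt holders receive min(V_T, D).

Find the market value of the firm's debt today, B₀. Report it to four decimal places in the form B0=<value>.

d₁ = [ln(V₀/D) + (r + σ²/2)T] / (σ√T)
   = [ln(264.7406/165.6465) + (0.0789 + 0.5·0.1145²)·9.2379] / (0.1145·√9.2379)
   = [0.468894 + 0.789426] / 0.348010 = 3.615756
d₂ = d₁ − σ√T = 3.615756 − 0.348010 = 3.267746
N(d₁) = 0.999850,  N(d₂) = 0.999458,  e^(−rT) = 0.482454
E₀ = V₀·N(d₁) − D·e^(−rT)·N(d₂)
   = 264.7406·0.999850 − 165.6465·0.482454·0.999458 = 184.827509
B₀ = V₀ − E₀ = 264.7406 − 184.827509 = 79.913091

B0=79.9131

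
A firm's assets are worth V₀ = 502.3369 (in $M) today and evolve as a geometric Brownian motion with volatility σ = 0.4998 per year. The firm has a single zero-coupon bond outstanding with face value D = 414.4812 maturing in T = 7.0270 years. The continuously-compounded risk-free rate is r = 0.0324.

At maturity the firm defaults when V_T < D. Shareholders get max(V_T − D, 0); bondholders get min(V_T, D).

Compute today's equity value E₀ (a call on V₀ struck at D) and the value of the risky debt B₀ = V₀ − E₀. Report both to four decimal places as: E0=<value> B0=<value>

d₁ = [ln(V₀/D) + (r + σ²/2)T] / (σ√T)
   = [ln(502.3369/414.4812) + (0.0324 + 0.5·0.4998²)·7.0270] / (0.4998·√7.0270)
   = [0.192243 + 1.105347] / 1.324894 = 0.979392
d₂ = d₁ − σ√T = 0.979392 − 1.324894 = -0.345502
N(d₁) = 0.836307,  N(d₂) = 0.364858,  e^(−rT) = 0.796383
E₀ = V₀·N(d₁) − D·e^(−rT)·N(d₂)
   = 502.3369·0.836307 − 414.4812·0.796383·0.364858 = 299.673185
B₀ = V₀ − E₀ = 502.3369 − 299.673185 = 202.663715

E0=299.6732 B0=202.6637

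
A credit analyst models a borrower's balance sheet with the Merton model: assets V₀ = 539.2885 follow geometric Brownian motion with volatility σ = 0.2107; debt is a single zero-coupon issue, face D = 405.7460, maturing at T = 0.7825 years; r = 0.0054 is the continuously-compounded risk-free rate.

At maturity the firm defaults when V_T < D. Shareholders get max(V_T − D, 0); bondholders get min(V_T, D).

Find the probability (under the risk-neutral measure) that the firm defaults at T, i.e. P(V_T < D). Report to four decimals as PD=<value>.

d₁ = [ln(V₀/D) + (r + σ²/2)T] / (σ√T)
   = [ln(539.2885/405.7460) + (0.0054 + 0.5·0.2107²)·0.7825] / (0.2107·√0.7825)
   = [0.284523 + 0.021595] / 0.186383 = 1.642413
d₂ = d₁ − σ√T = 1.642413 − 0.186383 = 1.456030
risk-neutral PD = N(−d₂) = N(-1.456030) = 0.072692

PD=0.0727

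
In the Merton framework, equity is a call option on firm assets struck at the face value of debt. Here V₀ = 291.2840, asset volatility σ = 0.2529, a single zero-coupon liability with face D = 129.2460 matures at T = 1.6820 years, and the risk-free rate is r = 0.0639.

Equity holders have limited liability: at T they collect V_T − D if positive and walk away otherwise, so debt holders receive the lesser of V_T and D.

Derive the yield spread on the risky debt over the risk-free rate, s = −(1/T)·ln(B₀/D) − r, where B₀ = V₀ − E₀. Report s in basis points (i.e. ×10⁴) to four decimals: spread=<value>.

d₁ = [ln(V₀/D) + (r + σ²/2)T] / (σ√T)
   = [ln(291.2840/129.2460) + (0.0639 + 0.5·0.2529²)·1.6820] / (0.2529·√1.6820)
   = [0.812581 + 0.161269] / 0.327991 = 2.969137
d₂ = d₁ − σ√T = 2.969137 − 0.327991 = 2.641146
N(d₁) = 0.998507,  N(d₂) = 0.995869,  e^(−rT) = 0.898095
E₀ = V₀·N(d₁) − D·e^(−rT)·N(d₂)
   = 291.2840·0.998507 − 129.2460·0.898095·0.995869 = 175.253457
B₀ = V₀ − E₀ = 291.2840 − 175.253457 = 116.030543
spread = −(1/T)·ln(B₀/D) − r = −(1/1.6820)·ln(116.030543/129.2460) − 0.0639 = 0.00022848
in basis points: 0.00022848 × 10⁴ = 2.2848 bp

spread=2.2848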